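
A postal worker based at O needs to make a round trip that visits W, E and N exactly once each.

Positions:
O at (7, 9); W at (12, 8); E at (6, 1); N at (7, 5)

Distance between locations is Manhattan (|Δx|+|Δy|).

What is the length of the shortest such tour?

There are 3 distinct closed tours to check (reversals are equivalent).
O→W→E→N→O: 6+13+5+4 = 28
O→W→N→E→O: 6+8+5+9 = 28
O→E→W→N→O: 9+13+8+4 = 34
The minimum is 28.
One optimal route: O → W → E → N → O (or its reverse).

28 — the shortest possible round trip.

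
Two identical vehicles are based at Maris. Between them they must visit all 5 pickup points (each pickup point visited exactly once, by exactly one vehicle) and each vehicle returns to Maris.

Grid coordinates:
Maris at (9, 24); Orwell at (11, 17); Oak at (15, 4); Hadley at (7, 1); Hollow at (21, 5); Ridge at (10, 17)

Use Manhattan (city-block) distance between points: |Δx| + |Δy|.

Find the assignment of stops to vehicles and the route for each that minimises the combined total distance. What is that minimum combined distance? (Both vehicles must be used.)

90 — the smallest possible combined total.

Try each way of splitting the stops between the two vehicles (each non-empty) and, for each split, find the best tour for each vehicle:
  {Orwell} + {Oak, Hadley, Hollow, Ridge}: 18 + 74 = 92
  {Oak} + {Orwell, Hadley, Hollow, Ridge}: 52 + 74 = 126
  {Orwell, Oak} + {Hadley, Hollow, Ridge}: 52 + 74 = 126
  {Hadley} + {Orwell, Oak, Hollow, Ridge}: 50 + 64 = 114
  {Orwell, Hadley} + {Oak, Hollow, Ridge}: 54 + 64 = 118
  {Oak, Hadley} + {Orwell, Hollow, Ridge}: 62 + 62 = 124
  … (15 splits in total)
  {Orwell, Oak, Hadley, Hollow} + {Ridge}: 74 + 16 = 90  ← best
Best: vehicle 1 Maris → Orwell → Hollow → Oak → Hadley → Maris = 74; vehicle 2 Maris → Ridge → Maris = 16; combined 90.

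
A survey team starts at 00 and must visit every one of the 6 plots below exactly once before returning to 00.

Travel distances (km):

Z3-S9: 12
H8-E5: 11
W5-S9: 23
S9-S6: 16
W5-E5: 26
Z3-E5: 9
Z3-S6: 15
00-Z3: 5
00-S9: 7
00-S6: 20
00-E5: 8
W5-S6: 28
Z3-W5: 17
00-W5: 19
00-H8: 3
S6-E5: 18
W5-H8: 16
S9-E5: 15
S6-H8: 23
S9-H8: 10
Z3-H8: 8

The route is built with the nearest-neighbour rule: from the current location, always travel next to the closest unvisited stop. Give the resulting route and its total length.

At 00 the remaining stops are H8 3, Z3 5, S9 7, E5 8, W5 19, S6 20; go to H8.
At H8 the remaining stops are Z3 8, S9 10, E5 11, W5 16, S6 23; go to Z3.
At Z3 the remaining stops are E5 9, S9 12, S6 15, W5 17; go to E5.
At E5 the remaining stops are S9 15, S6 18, W5 26; go to S9.
At S9 the remaining stops are S6 16, W5 23; go to S6.
At S6 the remaining stops are W5 28; go to W5.
Return W5→00: 19.
Total = 3 + 8 + 9 + 15 + 16 + 28 + 19 = 98.

Total distance 98 km via the nearest-neighbour route 00 → H8 → Z3 → E5 → S9 → S6 → W5 → 00.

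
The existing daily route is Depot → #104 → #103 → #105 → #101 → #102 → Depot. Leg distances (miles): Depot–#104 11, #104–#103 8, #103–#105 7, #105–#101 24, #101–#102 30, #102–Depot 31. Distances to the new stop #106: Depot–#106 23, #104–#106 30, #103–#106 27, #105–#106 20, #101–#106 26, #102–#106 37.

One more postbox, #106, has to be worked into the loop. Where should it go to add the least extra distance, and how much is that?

Minimum extra distance: 22 miles, inserting #106 between #105 and #101.

Insertion cost between consecutive stops i–j is d(i,#106) + d(#106,j) − d(i,j):
  between Depot and #104: 23 + 30 − 11 = 42
  between #104 and #103: 30 + 27 − 8 = 49
  between #103 and #105: 27 + 20 − 7 = 40
  between #105 and #101: 20 + 26 − 24 = 22
  between #101 and #102: 26 + 37 − 30 = 33
  between #102 and Depot: 37 + 23 − 31 = 29
Cheapest insertion is between #105 and #101, adding 22.
New total = 111 + 22 = 133.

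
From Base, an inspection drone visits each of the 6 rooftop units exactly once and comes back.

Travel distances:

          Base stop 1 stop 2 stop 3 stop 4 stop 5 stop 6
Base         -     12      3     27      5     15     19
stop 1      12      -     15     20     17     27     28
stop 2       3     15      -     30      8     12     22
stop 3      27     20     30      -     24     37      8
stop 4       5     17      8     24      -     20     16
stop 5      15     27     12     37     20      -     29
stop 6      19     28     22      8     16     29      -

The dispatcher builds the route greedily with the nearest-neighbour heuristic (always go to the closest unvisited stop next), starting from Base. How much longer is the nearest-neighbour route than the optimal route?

Base: stop 2=3, stop 4=5, stop 1=12, stop 5=15, stop 6=19, stop 3=27 ⇒ stop 2
stop 2: stop 4=8, stop 5=12, stop 1=15, stop 6=22, stop 3=30 ⇒ stop 4
stop 4: stop 6=16, stop 1=17, stop 5=20, stop 3=24 ⇒ stop 6
stop 6: stop 3=8, stop 1=28, stop 5=29 ⇒ stop 3
stop 3: stop 1=20, stop 5=37 ⇒ stop 1
stop 1: stop 5=27 ⇒ stop 5
NN route Base → stop 2 → stop 4 → stop 6 → stop 3 → stop 1 → stop 5 → Base costs 97.
Optimal: Base → stop 1 → stop 3 → stop 6 → stop 4 → stop 2 → stop 5 → Base costs 91 (by enumerating all 360 distinct tours).
Excess = 97 − 91 = 6.

The nearest-neighbour route is 6 longer than optimal.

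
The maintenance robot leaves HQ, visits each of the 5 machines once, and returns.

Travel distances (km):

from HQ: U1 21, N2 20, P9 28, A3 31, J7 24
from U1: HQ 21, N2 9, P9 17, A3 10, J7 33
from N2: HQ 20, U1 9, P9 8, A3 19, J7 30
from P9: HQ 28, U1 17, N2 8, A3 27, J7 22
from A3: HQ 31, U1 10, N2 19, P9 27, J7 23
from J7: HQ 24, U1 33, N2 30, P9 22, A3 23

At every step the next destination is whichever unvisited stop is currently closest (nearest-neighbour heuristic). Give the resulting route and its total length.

At HQ the remaining stops are N2 20, U1 21, J7 24, P9 28, A3 31; go to N2.
At N2 the remaining stops are P9 8, U1 9, A3 19, J7 30; go to P9.
At P9 the remaining stops are U1 17, J7 22, A3 27; go to U1.
At U1 the remaining stops are A3 10, J7 33; go to A3.
At A3 the remaining stops are J7 23; go to J7.
Return J7→HQ: 24.
Total = 20 + 8 + 17 + 10 + 23 + 24 = 102.

Nearest-neighbour total = 102 km; route HQ → N2 → P9 → U1 → A3 → J7 → HQ.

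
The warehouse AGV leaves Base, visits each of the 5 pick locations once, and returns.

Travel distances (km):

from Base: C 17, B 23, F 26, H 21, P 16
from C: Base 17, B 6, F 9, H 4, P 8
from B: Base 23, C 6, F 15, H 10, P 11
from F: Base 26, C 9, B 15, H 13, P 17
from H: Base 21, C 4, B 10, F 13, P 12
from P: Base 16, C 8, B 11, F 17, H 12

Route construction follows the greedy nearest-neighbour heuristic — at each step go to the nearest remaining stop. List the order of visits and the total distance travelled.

79 km along Base → P → C → H → B → F → Base.

At Base the remaining stops are P 16, C 17, H 21, B 23, F 26; go to P.
At P the remaining stops are C 8, B 11, H 12, F 17; go to C.
At C the remaining stops are H 4, B 6, F 9; go to H.
At H the remaining stops are B 10, F 13; go to B.
At B the remaining stops are F 15; go to F.
Return F→Base: 26.
Total = 16 + 8 + 4 + 10 + 15 + 26 = 79.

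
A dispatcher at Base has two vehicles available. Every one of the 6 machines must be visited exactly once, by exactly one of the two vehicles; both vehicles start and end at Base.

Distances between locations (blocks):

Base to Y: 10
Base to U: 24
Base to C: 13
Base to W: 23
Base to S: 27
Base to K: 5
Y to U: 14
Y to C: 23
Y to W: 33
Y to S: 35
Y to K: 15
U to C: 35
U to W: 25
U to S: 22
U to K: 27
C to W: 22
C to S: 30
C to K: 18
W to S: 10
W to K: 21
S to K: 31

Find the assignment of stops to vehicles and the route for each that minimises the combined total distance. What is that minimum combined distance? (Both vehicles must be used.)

There are 2^5 − 1 = 31 ways to divide the 6 stops into two non-empty groups. For each, the best each vehicle can do is its own shortest tour through its group:
  {Y} + {U, C, W, S, K}: 20 + 99 = 119
  {U} + {Y, C, W, S, K}: 48 + 99 = 147
  {Y, U} + {C, W, S, K}: 48 + 79 = 127
  {C} + {Y, U, W, S, K}: 26 + 82 = 108
  {Y, C} + {U, W, S, K}: 46 + 82 = 128
  {U, C} + {Y, W, S, K}: 72 + 81 = 153
  … (31 splits in total)
  {Y, U, C, W, S} + {K}: 91 + 10 = 101  ← best
Best: vehicle 1 Base → Y → U → S → W → C → Base = 91; vehicle 2 Base → K → Base = 10; combined 101.

Minimum combined distance: 101 blocks.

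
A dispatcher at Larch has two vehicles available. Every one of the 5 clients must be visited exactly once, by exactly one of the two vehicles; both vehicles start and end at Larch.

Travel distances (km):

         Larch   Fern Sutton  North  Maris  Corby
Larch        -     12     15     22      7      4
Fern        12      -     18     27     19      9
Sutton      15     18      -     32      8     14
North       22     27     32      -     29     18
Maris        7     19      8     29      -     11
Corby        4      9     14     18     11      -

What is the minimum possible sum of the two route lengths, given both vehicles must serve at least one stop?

There are 2^4 − 1 = 15 ways to divide the 5 stops into two non-empty groups. For each, the best each vehicle can do is its own shortest tour through its group:
  {Fern} + {Sutton, North, Maris, Corby}: 24 + 69 = 93
  {Sutton} + {Fern, North, Maris, Corby}: 30 + 75 = 105
  {Fern, Sutton} + {North, Maris, Corby}: 45 + 58 = 103
  {North} + {Fern, Sutton, Maris, Corby}: 44 + 46 = 90
  {Fern, North} + {Sutton, Maris, Corby}: 61 + 33 = 94
  {Sutton, North} + {Fern, Maris, Corby}: 69 + 39 = 108
  … (15 splits in total)
  {Fern, Sutton, Maris} + {North, Corby}: 45 + 44 = 89  ← best
Best: vehicle 1 Larch → Fern → Sutton → Maris → Larch = 45; vehicle 2 Larch → North → Corby → Larch = 44; combined 89.

Minimum combined distance: 89 km.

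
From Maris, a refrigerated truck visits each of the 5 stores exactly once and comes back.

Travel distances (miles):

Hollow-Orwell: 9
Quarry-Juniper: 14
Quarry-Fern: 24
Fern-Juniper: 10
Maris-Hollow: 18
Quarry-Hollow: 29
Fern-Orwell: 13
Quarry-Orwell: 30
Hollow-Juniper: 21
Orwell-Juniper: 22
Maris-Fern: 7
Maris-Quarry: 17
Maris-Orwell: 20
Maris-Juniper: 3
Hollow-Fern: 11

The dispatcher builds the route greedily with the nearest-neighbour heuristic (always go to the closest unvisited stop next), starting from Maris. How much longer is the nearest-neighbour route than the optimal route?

6 miles longer than the optimal tour.

Maris: Juniper=3, Fern=7, Quarry=17, Hollow=18, Orwell=20 ⇒ Juniper
Juniper: Fern=10, Quarry=14, Hollow=21, Orwell=22 ⇒ Fern
Fern: Hollow=11, Orwell=13, Quarry=24 ⇒ Hollow
Hollow: Orwell=9, Quarry=29 ⇒ Orwell
Orwell: Quarry=30 ⇒ Quarry
NN route Maris → Juniper → Fern → Hollow → Orwell → Quarry → Maris costs 80.
Optimal: Maris → Fern → Hollow → Orwell → Quarry → Juniper → Maris costs 74 (by enumerating all 60 distinct tours).
Excess = 80 − 74 = 6.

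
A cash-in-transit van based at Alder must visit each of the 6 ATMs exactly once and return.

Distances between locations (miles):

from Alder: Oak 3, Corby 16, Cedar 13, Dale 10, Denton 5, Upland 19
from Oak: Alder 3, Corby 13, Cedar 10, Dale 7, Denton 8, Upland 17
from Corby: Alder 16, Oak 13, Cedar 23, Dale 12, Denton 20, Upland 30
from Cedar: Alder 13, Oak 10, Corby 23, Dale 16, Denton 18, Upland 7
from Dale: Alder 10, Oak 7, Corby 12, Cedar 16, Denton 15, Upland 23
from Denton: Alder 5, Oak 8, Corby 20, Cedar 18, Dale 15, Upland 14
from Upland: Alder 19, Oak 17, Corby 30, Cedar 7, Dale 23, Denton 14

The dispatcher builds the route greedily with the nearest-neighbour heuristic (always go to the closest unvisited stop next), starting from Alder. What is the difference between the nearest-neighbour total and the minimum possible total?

Alder: Oak=3, Denton=5, Dale=10, Cedar=13, Corby=16, Upland=19 ⇒ Oak
Oak: Dale=7, Denton=8, Cedar=10, Corby=13, Upland=17 ⇒ Dale
Dale: Corby=12, Denton=15, Cedar=16, Upland=23 ⇒ Corby
Corby: Denton=20, Cedar=23, Upland=30 ⇒ Denton
Denton: Upland=14, Cedar=18 ⇒ Upland
Upland: Cedar=7 ⇒ Cedar
NN route Alder → Oak → Dale → Corby → Denton → Upland → Cedar → Alder costs 76.
Optimal: Alder → Oak → Corby → Dale → Cedar → Upland → Denton → Alder costs 70 (by enumerating all 360 distinct tours).
Excess = 76 − 70 = 6.

6 miles longer than the optimal tour.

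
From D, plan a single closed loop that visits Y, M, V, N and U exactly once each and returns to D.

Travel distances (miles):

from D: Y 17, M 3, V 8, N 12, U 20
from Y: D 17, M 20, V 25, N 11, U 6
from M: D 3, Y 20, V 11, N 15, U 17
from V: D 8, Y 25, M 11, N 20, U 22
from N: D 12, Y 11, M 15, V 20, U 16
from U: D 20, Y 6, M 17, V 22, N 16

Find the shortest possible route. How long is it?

Shortest round trip = 65 miles.

There are 60 distinct closed tours to check (reversals are equivalent).
D→Y→M→V→N→U→D: 17+20+11+20+16+20 = 104
D→Y→M→V→U→N→D: 17+20+11+22+16+12 = 98
D→Y→M→N→V→U→D: 17+20+15+20+22+20 = 114
D→Y→M→N→U→V→D: 17+20+15+16+22+8 = 98
D→Y→M→U→V→N→D: 17+20+17+22+20+12 = 108
D→Y→M→U→N→V→D: 17+20+17+16+20+8 = 98
D→Y→V→M→N→U→D: 17+25+11+15+16+20 = 104
D→Y→V→M→U→N→D: 17+25+11+17+16+12 = 98
D→Y→V→N→M→U→D: 17+25+20+15+17+20 = 114
D→Y→V→N→U→M→D: 17+25+20+16+17+3 = 98
D→Y→V→U→M→N→D: 17+25+22+17+15+12 = 108
D→Y→V→U→N→M→D: 17+25+22+16+15+3 = 98
D→Y→N→M→V→U→D: 17+11+15+11+22+20 = 96
D→Y→N→M→U→V→D: 17+11+15+17+22+8 = 90
… (46 more)
D→M→V→U→Y→N→D: 3+11+22+6+11+12 = 65  ← best
The minimum is 65.
One optimal route: D → M → V → U → Y → N → D (or its reverse).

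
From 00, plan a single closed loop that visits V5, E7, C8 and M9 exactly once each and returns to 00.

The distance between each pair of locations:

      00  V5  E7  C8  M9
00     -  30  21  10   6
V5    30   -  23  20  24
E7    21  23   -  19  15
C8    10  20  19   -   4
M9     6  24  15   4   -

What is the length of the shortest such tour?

Shortest round trip = 74.

With 4 stops there are 4!/2 = 12 distinct round trips (a route and its reverse cost the same).
00→V5→E7→C8→M9→00: 30+23+19+4+6 = 82
00→V5→E7→M9→C8→00: 30+23+15+4+10 = 82
00→V5→C8→E7→M9→00: 30+20+19+15+6 = 90
00→V5→C8→M9→E7→00: 30+20+4+15+21 = 90
00→V5→M9→E7→C8→00: 30+24+15+19+10 = 98
00→V5→M9→C8→E7→00: 30+24+4+19+21 = 98
00→E7→V5→C8→M9→00: 21+23+20+4+6 = 74
00→E7→V5→M9→C8→00: 21+23+24+4+10 = 82
00→E7→C8→V5→M9→00: 21+19+20+24+6 = 90
00→E7→M9→V5→C8→00: 21+15+24+20+10 = 90
00→C8→V5→E7→M9→00: 10+20+23+15+6 = 74
00→C8→E7→V5→M9→00: 10+19+23+24+6 = 82
The minimum is 74.
One optimal route: 00 → E7 → V5 → C8 → M9 → 00 (or its reverse).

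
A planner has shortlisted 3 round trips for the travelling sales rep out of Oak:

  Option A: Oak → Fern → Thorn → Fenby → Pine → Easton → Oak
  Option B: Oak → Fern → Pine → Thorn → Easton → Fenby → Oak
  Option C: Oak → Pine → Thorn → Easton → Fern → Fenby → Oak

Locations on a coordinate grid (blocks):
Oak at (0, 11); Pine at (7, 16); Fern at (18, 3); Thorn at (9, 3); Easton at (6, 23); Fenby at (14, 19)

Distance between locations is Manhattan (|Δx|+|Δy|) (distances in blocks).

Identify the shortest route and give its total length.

Shortest is Option A, total 92 blocks.

Option A: 26 + 9 + 21 + 10 + 8 + 18 = 92
Option B: 26 + 24 + 15 + 23 + 12 + 22 = 122
Option C: 12 + 15 + 23 + 32 + 20 + 22 = 124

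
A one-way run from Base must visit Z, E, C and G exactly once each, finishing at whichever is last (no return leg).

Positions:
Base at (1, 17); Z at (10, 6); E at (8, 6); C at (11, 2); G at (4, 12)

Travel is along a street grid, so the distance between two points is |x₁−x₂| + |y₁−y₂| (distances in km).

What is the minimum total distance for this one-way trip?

There are 4! = 24 possible orderings.
Base - Z - E - C - G: 20+2+7+17 = 46
Base - Z - E - G - C: 20+2+10+17 = 49
Base - Z - C - E - G: 20+5+7+10 = 42
Base - Z - C - G - E: 20+5+17+10 = 52
Base - Z - G - E - C: 20+12+10+7 = 49
Base - Z - G - C - E: 20+12+17+7 = 56
Base - E - Z - C - G: 18+2+5+17 = 42
Base - E - Z - G - C: 18+2+12+17 = 49
Base - E - C - Z - G: 18+7+5+12 = 42
Base - E - C - G - Z: 18+7+17+12 = 54
Base - E - G - Z - C: 18+10+12+5 = 45
Base - E - G - C - Z: 18+10+17+5 = 50
Base - C - Z - E - G: 25+5+2+10 = 42
Base - C - Z - G - E: 25+5+12+10 = 52
… (10 more)
Base - G - E - Z - C: 8+10+2+5 = 25  ← best
The minimum is 25.
One shortest path: Base → G → E → Z → C.

Shortest open route: 25 km.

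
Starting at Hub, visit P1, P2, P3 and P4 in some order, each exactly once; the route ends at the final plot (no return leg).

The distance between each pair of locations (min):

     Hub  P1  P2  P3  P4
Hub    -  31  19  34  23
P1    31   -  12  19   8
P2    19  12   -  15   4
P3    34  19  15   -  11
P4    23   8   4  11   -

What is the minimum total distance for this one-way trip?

There are 4! = 24 possible orderings.
Hub - P1 - P2 - P3 - P4: 31+12+15+11 = 69
Hub - P1 - P2 - P4 - P3: 31+12+4+11 = 58
Hub - P1 - P3 - P2 - P4: 31+19+15+4 = 69
Hub - P1 - P3 - P4 - P2: 31+19+11+4 = 65
Hub - P1 - P4 - P2 - P3: 31+8+4+15 = 58
Hub - P1 - P4 - P3 - P2: 31+8+11+15 = 65
Hub - P2 - P1 - P3 - P4: 19+12+19+11 = 61
Hub - P2 - P1 - P4 - P3: 19+12+8+11 = 50
Hub - P2 - P3 - P1 - P4: 19+15+19+8 = 61
Hub - P2 - P3 - P4 - P1: 19+15+11+8 = 53
Hub - P2 - P4 - P1 - P3: 19+4+8+19 = 50
Hub - P2 - P4 - P3 - P1: 19+4+11+19 = 53
Hub - P3 - P1 - P2 - P4: 34+19+12+4 = 69
Hub - P3 - P1 - P4 - P2: 34+19+8+4 = 65
… (10 more)
The minimum is 50.
One shortest path: Hub → P2 → P1 → P4 → P3.

Minimum one-way distance = 50 min.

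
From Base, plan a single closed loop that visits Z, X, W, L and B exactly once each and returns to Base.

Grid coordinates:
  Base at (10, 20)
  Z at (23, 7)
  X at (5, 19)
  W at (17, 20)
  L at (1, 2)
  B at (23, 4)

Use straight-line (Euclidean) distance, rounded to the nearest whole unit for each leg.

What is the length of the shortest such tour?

Base-Z-X-W-L-B-Base: 18+22+12+24+22+21 = 119
Base-Z-X-W-B-L-Base: 18+22+12+17+22+20 = 111
Base-Z-X-L-W-B-Base: 18+22+17+24+17+21 = 119
Base-Z-X-L-B-W-Base: 18+22+17+22+17+7 = 103
Base-Z-X-B-W-L-Base: 18+22+23+17+24+20 = 124
Base-Z-X-B-L-W-Base: 18+22+23+22+24+7 = 116
Base-Z-W-X-L-B-Base: 18+14+12+17+22+21 = 104
Base-Z-W-X-B-L-Base: 18+14+12+23+22+20 = 109
Base-Z-W-L-X-B-Base: 18+14+24+17+23+21 = 117
Base-Z-W-L-B-X-Base: 18+14+24+22+23+5 = 106
Base-Z-W-B-X-L-Base: 18+14+17+23+17+20 = 109
Base-Z-W-B-L-X-Base: 18+14+17+22+17+5 = 93
Base-Z-L-X-W-B-Base: 18+23+17+12+17+21 = 108
Base-Z-L-X-B-W-Base: 18+23+17+23+17+7 = 105
… (46 more)
Base-X-L-B-Z-W-Base: 5+17+22+3+14+7 = 68  ← best
The minimum is 68.
One optimal route: Base → X → L → B → Z → W → Base (or its reverse).

Minimum total distance: 68.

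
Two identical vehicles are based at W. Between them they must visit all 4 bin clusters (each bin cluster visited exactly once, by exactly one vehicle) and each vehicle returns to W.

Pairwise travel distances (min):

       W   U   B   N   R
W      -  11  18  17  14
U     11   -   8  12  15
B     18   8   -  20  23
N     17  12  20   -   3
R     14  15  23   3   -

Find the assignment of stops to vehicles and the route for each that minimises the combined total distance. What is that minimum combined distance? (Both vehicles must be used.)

Try each way of splitting the stops between the two vehicles (each non-empty) and, for each split, find the best tour for each vehicle:
  {U} + {B, N, R}: 22 + 55 = 77
  {B} + {U, N, R}: 36 + 40 = 76
  {U, B} + {N, R}: 37 + 34 = 71
  {N} + {U, B, R}: 34 + 55 = 89
  {U, N} + {B, R}: 40 + 55 = 95
  {B, N} + {U, R}: 55 + 40 = 95
  … (7 splits in total)
Best: vehicle 1 W → U → B → W = 37; vehicle 2 W → N → R → W = 34; combined 71.

Minimum combined distance: 71 min.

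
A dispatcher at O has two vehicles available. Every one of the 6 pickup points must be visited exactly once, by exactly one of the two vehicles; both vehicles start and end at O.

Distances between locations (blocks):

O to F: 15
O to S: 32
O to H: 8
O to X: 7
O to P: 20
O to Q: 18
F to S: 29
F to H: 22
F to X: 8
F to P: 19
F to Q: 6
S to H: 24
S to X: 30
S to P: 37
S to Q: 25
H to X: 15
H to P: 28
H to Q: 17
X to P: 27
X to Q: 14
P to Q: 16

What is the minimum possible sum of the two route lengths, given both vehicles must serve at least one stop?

Try each way of splitting the stops between the two vehicles (each non-empty) and, for each split, find the best tour for each vehicle:
  {F} + {S, H, X, P, Q}: 30 + 106 = 136
  {S} + {F, H, X, P, Q}: 64 + 73 = 137
  {F, S} + {H, X, P, Q}: 76 + 73 = 149
  {H} + {F, S, X, P, Q}: 16 + 103 = 119
  {F, H} + {S, X, P, Q}: 45 + 98 = 143
  {S, H} + {F, X, P, Q}: 64 + 57 = 121
  … (31 splits in total)
  {X} + {F, S, H, P, Q}: 14 + 102 = 116  ← best
Best: vehicle 1 O → X → O = 14; vehicle 2 O → H → S → Q → F → P → O = 102; combined 116.

116 blocks — the smallest possible combined total.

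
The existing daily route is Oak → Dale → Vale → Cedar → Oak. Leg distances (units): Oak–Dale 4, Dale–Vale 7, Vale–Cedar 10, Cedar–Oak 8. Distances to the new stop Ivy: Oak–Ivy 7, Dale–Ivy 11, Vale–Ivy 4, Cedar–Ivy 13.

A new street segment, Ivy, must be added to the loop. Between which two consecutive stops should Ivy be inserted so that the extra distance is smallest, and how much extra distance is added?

Adding 7 by placing Ivy on the Vale–Cedar leg.

Insertion cost between consecutive stops i–j is d(i,Ivy) + d(Ivy,j) − d(i,j):
  between Oak and Dale: 7 + 11 − 4 = 14
  between Dale and Vale: 11 + 4 − 7 = 8
  between Vale and Cedar: 4 + 13 − 10 = 7
  between Cedar and Oak: 13 + 7 − 8 = 12
Cheapest insertion is between Vale and Cedar, adding 7.
New total = 29 + 7 = 36.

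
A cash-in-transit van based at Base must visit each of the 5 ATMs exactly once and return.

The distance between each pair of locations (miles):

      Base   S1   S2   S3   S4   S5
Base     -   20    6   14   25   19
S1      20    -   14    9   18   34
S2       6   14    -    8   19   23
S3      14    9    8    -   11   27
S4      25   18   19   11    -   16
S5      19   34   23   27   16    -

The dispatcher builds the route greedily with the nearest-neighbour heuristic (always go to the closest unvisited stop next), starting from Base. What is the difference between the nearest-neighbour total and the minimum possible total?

1 miles longer than the optimal tour.

Base: S2=6, S3=14, S5=19, S1=20, S4=25 ⇒ S2
S2: S3=8, S1=14, S4=19, S5=23 ⇒ S3
S3: S1=9, S4=11, S5=27 ⇒ S1
S1: S4=18, S5=34 ⇒ S4
S4: S5=16 ⇒ S5
NN route Base → S2 → S3 → S1 → S4 → S5 → Base costs 76.
Optimal: Base → S2 → S1 → S3 → S4 → S5 → Base costs 75 (by enumerating all 60 distinct tours).
Excess = 76 − 75 = 1.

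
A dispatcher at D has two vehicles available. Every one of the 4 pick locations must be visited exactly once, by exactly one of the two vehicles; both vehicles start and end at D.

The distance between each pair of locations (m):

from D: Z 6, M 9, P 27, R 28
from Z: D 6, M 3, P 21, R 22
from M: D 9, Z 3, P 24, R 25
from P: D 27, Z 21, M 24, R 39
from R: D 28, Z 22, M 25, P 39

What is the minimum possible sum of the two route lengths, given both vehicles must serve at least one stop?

112 m — the smallest possible combined total.

Try each way of splitting the stops between the two vehicles (each non-empty) and, for each split, find the best tour for each vehicle:
  {Z} + {M, P, R}: 12 + 100 = 112
  {M} + {Z, P, R}: 18 + 94 = 112
  {Z, M} + {P, R}: 18 + 94 = 112
  {P} + {Z, M, R}: 54 + 62 = 116
  {Z, P} + {M, R}: 54 + 62 = 116
  {M, P} + {Z, R}: 60 + 56 = 116
  … (7 splits in total)
Best: vehicle 1 D → Z → D = 12; vehicle 2 D → M → P → R → D = 100; combined 112.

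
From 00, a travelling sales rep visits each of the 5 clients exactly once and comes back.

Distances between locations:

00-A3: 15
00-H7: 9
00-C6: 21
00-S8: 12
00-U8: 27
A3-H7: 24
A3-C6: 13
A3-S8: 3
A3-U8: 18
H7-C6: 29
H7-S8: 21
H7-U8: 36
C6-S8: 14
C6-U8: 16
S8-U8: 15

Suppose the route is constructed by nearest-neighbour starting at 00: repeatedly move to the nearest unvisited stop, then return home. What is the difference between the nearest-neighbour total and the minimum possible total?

2 longer than the optimal tour.

From 00: H7=9, S8=12, A3=15, C6=21, U8=27 → choose H7 (9).
From H7: S8=21, A3=24, C6=29, U8=36 → choose S8 (21).
From S8: A3=3, C6=14, U8=15 → choose A3 (3).
From A3: C6=13, U8=18 → choose C6 (13).
From C6: U8=16 → choose U8 (16).
NN route 00 → H7 → S8 → A3 → C6 → U8 → 00 costs 89.
Optimal: 00 → A3 → S8 → U8 → C6 → H7 → 00 costs 87 (by enumerating all 60 distinct tours).
Excess = 89 − 87 = 2.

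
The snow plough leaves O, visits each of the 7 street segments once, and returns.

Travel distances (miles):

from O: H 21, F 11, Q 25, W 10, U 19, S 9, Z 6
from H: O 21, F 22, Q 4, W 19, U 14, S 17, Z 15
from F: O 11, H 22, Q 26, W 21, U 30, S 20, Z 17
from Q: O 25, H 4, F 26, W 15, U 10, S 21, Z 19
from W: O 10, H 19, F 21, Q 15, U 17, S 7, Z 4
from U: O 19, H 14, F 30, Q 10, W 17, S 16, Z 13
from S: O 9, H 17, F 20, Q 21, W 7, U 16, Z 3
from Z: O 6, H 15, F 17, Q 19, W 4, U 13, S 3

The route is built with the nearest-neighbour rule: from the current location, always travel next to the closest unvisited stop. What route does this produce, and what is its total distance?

From O: distances to unvisited — Z=6, S=9, W=10, F=11, U=19, H=21, Q=25. Nearest is Z (6).
From Z: distances to unvisited — S=3, W=4, U=13, H=15, F=17, Q=19. Nearest is S (3).
From S: distances to unvisited — W=7, U=16, H=17, F=20, Q=21. Nearest is W (7).
From W: distances to unvisited — Q=15, U=17, H=19, F=21. Nearest is Q (15).
From Q: distances to unvisited — H=4, U=10, F=26. Nearest is H (4).
From H: distances to unvisited — U=14, F=22. Nearest is U (14).
From U: distances to unvisited — F=30. Nearest is F (30).
Return F→O: 11.
Total = 6 + 3 + 7 + 15 + 4 + 14 + 30 + 11 = 90.

Total distance 90 miles via the nearest-neighbour route O → Z → S → W → Q → H → U → F → O.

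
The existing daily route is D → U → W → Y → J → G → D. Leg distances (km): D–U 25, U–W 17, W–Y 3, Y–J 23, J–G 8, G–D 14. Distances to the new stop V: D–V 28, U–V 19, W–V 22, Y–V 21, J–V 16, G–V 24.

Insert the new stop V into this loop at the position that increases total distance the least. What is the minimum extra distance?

Insertion cost between consecutive stops i–j is d(i,V) + d(V,j) − d(i,j):
  between D and U: 28 + 19 − 25 = 22
  between U and W: 19 + 22 − 17 = 24
  between W and Y: 22 + 21 − 3 = 40
  between Y and J: 21 + 16 − 23 = 14
  between J and G: 16 + 24 − 8 = 32
  between G and D: 24 + 28 − 14 = 38
Cheapest insertion is between Y and J, adding 14.
New total = 90 + 14 = 104.

+14 km — insert V between Y and J.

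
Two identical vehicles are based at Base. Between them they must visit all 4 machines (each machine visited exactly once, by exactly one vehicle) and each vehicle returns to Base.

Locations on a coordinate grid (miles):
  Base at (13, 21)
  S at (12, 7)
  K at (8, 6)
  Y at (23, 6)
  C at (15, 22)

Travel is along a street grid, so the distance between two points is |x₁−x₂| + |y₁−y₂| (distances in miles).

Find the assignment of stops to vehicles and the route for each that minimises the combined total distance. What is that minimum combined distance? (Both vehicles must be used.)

Minimum combined distance: 66 miles.

Try each way of splitting the stops between the two vehicles (each non-empty) and, for each split, find the best tour for each vehicle:
  {S} + {K, Y, C}: 30 + 62 = 92
  {K} + {S, Y, C}: 40 + 54 = 94
  {S, K} + {Y, C}: 40 + 52 = 92
  {Y} + {S, K, C}: 50 + 46 = 96
  {S, Y} + {K, C}: 52 + 46 = 98
  {K, Y} + {S, C}: 60 + 36 = 96
  … (7 splits in total)
  {S, K, Y} + {C}: 60 + 6 = 66  ← best
Best: vehicle 1 Base → S → K → Y → Base = 60; vehicle 2 Base → C → Base = 6; combined 66.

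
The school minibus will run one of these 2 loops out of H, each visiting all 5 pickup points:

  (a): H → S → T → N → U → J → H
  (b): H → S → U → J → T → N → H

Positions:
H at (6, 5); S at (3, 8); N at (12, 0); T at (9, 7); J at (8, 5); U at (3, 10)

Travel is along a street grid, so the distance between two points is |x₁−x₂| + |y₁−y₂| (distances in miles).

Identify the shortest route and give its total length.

(a): 6 + 7 + 10 + 19 + 10 + 2 = 54
(b): 6 + 2 + 10 + 3 + 10 + 11 = 42

42 miles — (b) is the shortest.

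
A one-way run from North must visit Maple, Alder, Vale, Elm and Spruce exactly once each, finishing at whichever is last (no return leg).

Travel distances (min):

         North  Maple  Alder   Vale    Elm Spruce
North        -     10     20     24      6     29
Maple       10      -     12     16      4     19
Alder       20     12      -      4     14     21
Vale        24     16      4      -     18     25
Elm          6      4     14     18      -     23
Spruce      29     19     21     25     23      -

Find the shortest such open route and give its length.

51 min — the minimum one-way total.

There are 5! = 120 possible orderings.
North→Maple→Alder→Vale→Elm→Spruce: 10+12+4+18+23 = 67
North→Maple→Alder→Vale→Spruce→Elm: 10+12+4+25+23 = 74
North→Maple→Alder→Elm→Vale→Spruce: 10+12+14+18+25 = 79
North→Maple→Alder→Elm→Spruce→Vale: 10+12+14+23+25 = 84
North→Maple→Alder→Spruce→Vale→Elm: 10+12+21+25+18 = 86
North→Maple→Alder→Spruce→Elm→Vale: 10+12+21+23+18 = 84
North→Maple→Vale→Alder→Elm→Spruce: 10+16+4+14+23 = 67
North→Maple→Vale→Alder→Spruce→Elm: 10+16+4+21+23 = 74
North→Maple→Vale→Elm→Alder→Spruce: 10+16+18+14+21 = 79
North→Maple→Vale→Elm→Spruce→Alder: 10+16+18+23+21 = 88
North→Maple→Vale→Spruce→Alder→Elm: 10+16+25+21+14 = 86
North→Maple→Vale→Spruce→Elm→Alder: 10+16+25+23+14 = 88
North→Maple→Elm→Alder→Vale→Spruce: 10+4+14+4+25 = 57
North→Maple→Elm→Alder→Spruce→Vale: 10+4+14+21+25 = 74
… (106 more)
North→Elm→Maple→Alder→Vale→Spruce: 6+4+12+4+25 = 51  ← best
The minimum is 51.
One shortest path: North → Elm → Maple → Alder → Vale → Spruce.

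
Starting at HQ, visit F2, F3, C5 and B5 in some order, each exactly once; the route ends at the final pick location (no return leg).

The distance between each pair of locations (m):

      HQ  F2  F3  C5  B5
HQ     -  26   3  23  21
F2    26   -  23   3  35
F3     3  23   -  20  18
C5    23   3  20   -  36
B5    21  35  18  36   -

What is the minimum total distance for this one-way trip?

There are 4! = 24 possible orderings.
HQ → F2 → F3 → C5 → B5: 26+23+20+36 = 105
HQ → F2 → F3 → B5 → C5: 26+23+18+36 = 103
HQ → F2 → C5 → F3 → B5: 26+3+20+18 = 67
HQ → F2 → C5 → B5 → F3: 26+3+36+18 = 83
HQ → F2 → B5 → F3 → C5: 26+35+18+20 = 99
HQ → F2 → B5 → C5 → F3: 26+35+36+20 = 117
HQ → F3 → F2 → C5 → B5: 3+23+3+36 = 65
HQ → F3 → F2 → B5 → C5: 3+23+35+36 = 97
HQ → F3 → C5 → F2 → B5: 3+20+3+35 = 61
HQ → F3 → C5 → B5 → F2: 3+20+36+35 = 94
HQ → F3 → B5 → F2 → C5: 3+18+35+3 = 59
HQ → F3 → B5 → C5 → F2: 3+18+36+3 = 60
HQ → C5 → F2 → F3 → B5: 23+3+23+18 = 67
HQ → C5 → F2 → B5 → F3: 23+3+35+18 = 79
… (10 more)
The minimum is 59.
One shortest path: HQ → F3 → B5 → F2 → C5.

Minimum one-way distance = 59 m.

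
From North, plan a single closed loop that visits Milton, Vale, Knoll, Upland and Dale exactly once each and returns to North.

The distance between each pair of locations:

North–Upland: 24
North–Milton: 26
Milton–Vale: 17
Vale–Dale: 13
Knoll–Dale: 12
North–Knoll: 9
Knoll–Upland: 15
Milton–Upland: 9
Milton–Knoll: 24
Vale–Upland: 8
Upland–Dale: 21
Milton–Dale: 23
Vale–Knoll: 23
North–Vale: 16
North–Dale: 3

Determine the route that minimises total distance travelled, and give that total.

North→Milton→Vale→Knoll→Upland→Dale→North: 26+17+23+15+21+3 = 105
North→Milton→Vale→Knoll→Dale→Upland→North: 26+17+23+12+21+24 = 123
North→Milton→Vale→Upland→Knoll→Dale→North: 26+17+8+15+12+3 = 81
North→Milton→Vale→Upland→Dale→Knoll→North: 26+17+8+21+12+9 = 93
North→Milton→Vale→Dale→Knoll→Upland→North: 26+17+13+12+15+24 = 107
North→Milton→Vale→Dale→Upland→Knoll→North: 26+17+13+21+15+9 = 101
North→Milton→Knoll→Vale→Upland→Dale→North: 26+24+23+8+21+3 = 105
North→Milton→Knoll→Vale→Dale→Upland→North: 26+24+23+13+21+24 = 131
North→Milton→Knoll→Upland→Vale→Dale→North: 26+24+15+8+13+3 = 89
North→Milton→Knoll→Upland→Dale→Vale→North: 26+24+15+21+13+16 = 115
North→Milton→Knoll→Dale→Vale→Upland→North: 26+24+12+13+8+24 = 107
North→Milton→Knoll→Dale→Upland→Vale→North: 26+24+12+21+8+16 = 107
North→Milton→Upland→Vale→Knoll→Dale→North: 26+9+8+23+12+3 = 81
North→Milton→Upland→Vale→Dale→Knoll→North: 26+9+8+13+12+9 = 77
… (46 more)
North→Knoll→Milton→Upland→Vale→Dale→North: 9+24+9+8+13+3 = 66  ← best
The minimum is 66.
One optimal route: North → Knoll → Milton → Upland → Vale → Dale → North (or its reverse).

Shortest round trip = 66.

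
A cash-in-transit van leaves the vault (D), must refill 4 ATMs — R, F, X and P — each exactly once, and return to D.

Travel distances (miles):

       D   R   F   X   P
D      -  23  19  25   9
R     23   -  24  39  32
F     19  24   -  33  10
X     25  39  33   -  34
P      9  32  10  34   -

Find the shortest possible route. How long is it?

Shortest round trip = 107 miles.

There are 12 distinct closed tours to check (reversals are equivalent).
D - R - F - X - P - D: 23+24+33+34+9 = 123
D - R - F - P - X - D: 23+24+10+34+25 = 116
D - R - X - F - P - D: 23+39+33+10+9 = 114
D - R - X - P - F - D: 23+39+34+10+19 = 125
D - R - P - F - X - D: 23+32+10+33+25 = 123
D - R - P - X - F - D: 23+32+34+33+19 = 141
D - F - R - X - P - D: 19+24+39+34+9 = 125
D - F - R - P - X - D: 19+24+32+34+25 = 134
D - F - X - R - P - D: 19+33+39+32+9 = 132
D - F - P - R - X - D: 19+10+32+39+25 = 125
D - X - R - F - P - D: 25+39+24+10+9 = 107
D - X - F - R - P - D: 25+33+24+32+9 = 123
The minimum is 107.
One optimal route: D → X → R → F → P → D (or its reverse).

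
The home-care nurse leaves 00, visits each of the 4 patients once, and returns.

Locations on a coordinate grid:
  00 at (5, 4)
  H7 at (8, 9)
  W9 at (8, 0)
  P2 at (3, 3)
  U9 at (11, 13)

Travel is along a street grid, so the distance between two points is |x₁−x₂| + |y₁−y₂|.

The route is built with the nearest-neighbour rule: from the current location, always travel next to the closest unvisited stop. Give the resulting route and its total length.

From 00: distances to unvisited — P2=3, W9=7, H7=8, U9=15. Nearest is P2 (3).
From P2: distances to unvisited — W9=8, H7=11, U9=18. Nearest is W9 (8).
From W9: distances to unvisited — H7=9, U9=16. Nearest is H7 (9).
From H7: distances to unvisited — U9=7. Nearest is U9 (7).
Return U9→00: 15.
Total = 3 + 8 + 9 + 7 + 15 = 42.

Nearest-neighbour total = 42; route 00 → P2 → W9 → H7 → U9 → 00.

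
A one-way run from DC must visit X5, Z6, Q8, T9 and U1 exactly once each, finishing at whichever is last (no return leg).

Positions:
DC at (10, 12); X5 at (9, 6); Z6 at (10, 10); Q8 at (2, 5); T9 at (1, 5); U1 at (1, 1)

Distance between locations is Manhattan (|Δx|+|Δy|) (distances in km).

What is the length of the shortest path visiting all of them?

20 km — the minimum one-way total.

There are 5! = 120 possible orderings.
DC → X5 → Z6 → Q8 → T9 → U1: 7+5+13+1+4 = 30
DC → X5 → Z6 → Q8 → U1 → T9: 7+5+13+5+4 = 34
DC → X5 → Z6 → T9 → Q8 → U1: 7+5+14+1+5 = 32
DC → X5 → Z6 → T9 → U1 → Q8: 7+5+14+4+5 = 35
DC → X5 → Z6 → U1 → Q8 → T9: 7+5+18+5+1 = 36
DC → X5 → Z6 → U1 → T9 → Q8: 7+5+18+4+1 = 35
DC → X5 → Q8 → Z6 → T9 → U1: 7+8+13+14+4 = 46
DC → X5 → Q8 → Z6 → U1 → T9: 7+8+13+18+4 = 50
DC → X5 → Q8 → T9 → Z6 → U1: 7+8+1+14+18 = 48
DC → X5 → Q8 → T9 → U1 → Z6: 7+8+1+4+18 = 38
DC → X5 → Q8 → U1 → Z6 → T9: 7+8+5+18+14 = 52
DC → X5 → Q8 → U1 → T9 → Z6: 7+8+5+4+14 = 38
DC → X5 → T9 → Z6 → Q8 → U1: 7+9+14+13+5 = 48
DC → X5 → T9 → Z6 → U1 → Q8: 7+9+14+18+5 = 53
… (106 more)
DC → Z6 → X5 → Q8 → T9 → U1: 2+5+8+1+4 = 20  ← best
The minimum is 20.
One shortest path: DC → Z6 → X5 → Q8 → T9 → U1.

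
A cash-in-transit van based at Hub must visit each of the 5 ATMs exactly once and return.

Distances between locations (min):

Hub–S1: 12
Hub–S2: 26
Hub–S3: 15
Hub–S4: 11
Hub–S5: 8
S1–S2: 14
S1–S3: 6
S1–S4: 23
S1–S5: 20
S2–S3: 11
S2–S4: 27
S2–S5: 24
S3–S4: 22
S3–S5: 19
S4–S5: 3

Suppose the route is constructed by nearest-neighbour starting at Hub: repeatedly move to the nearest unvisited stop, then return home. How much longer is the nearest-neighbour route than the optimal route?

The nearest-neighbour route is 12 min longer than optimal.

Hub: S5=8, S4=11, S1=12, S3=15, S2=26 ⇒ S5
S5: S4=3, S3=19, S1=20, S2=24 ⇒ S4
S4: S3=22, S1=23, S2=27 ⇒ S3
S3: S1=6, S2=11 ⇒ S1
S1: S2=14 ⇒ S2
NN route Hub → S5 → S4 → S3 → S1 → S2 → Hub costs 79.
Optimal: Hub → S1 → S3 → S2 → S4 → S5 → Hub costs 67 (by enumerating all 60 distinct tours).
Excess = 79 − 67 = 12.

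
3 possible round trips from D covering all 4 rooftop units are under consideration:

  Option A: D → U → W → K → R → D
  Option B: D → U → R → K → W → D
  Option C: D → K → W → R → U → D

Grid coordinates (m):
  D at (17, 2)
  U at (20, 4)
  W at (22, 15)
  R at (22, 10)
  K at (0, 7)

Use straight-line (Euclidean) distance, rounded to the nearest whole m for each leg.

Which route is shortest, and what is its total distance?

Option A: 4 + 11 + 23 + 22 + 9 = 69
Option B: 4 + 6 + 22 + 23 + 14 = 69
Option C: 18 + 23 + 5 + 6 + 4 = 56

Shortest is Option C, total 56 m.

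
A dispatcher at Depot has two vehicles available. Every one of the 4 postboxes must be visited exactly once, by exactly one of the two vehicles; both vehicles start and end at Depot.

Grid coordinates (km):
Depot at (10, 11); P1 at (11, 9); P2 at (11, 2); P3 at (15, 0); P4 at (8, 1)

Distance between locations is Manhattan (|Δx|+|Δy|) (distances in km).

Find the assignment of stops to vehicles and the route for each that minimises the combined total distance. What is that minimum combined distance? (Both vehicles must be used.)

42 km — the smallest possible combined total.

Check every non-empty split of the stops between the two vehicles; for each half take its own optimal tour:
  {P1} + {P2, P3, P4}: 6 + 36 = 42
  {P2} + {P1, P3, P4}: 20 + 36 = 56
  {P1, P2} + {P3, P4}: 20 + 36 = 56
  {P3} + {P1, P2, P4}: 32 + 26 = 58
  {P1, P3} + {P2, P4}: 32 + 26 = 58
  {P2, P3} + {P1, P4}: 32 + 26 = 58
  … (7 splits in total)
Best: vehicle 1 Depot → P1 → Depot = 6; vehicle 2 Depot → P2 → P3 → P4 → Depot = 36; combined 42.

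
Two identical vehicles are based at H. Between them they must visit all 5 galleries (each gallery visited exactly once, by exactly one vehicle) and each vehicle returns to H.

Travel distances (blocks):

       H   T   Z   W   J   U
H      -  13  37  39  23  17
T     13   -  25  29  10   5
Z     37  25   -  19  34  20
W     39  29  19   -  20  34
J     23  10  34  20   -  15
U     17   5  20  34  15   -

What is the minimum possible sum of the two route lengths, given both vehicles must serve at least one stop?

Minimum combined distance: 125 blocks.

Check every non-empty split of the stops between the two vehicles; for each half take its own optimal tour:
  {T} + {Z, W, J, U}: 26 + 99 = 125
  {Z} + {T, W, J, U}: 74 + 91 = 165
  {T, Z} + {W, J, U}: 75 + 91 = 166
  {W} + {T, Z, J, U}: 78 + 94 = 172
  {T, W} + {Z, J, U}: 81 + 94 = 175
  {Z, W} + {T, J, U}: 95 + 55 = 150
  … (15 splits in total)
Best: vehicle 1 H → T → H = 26; vehicle 2 H → J → W → Z → U → H = 99; combined 125.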